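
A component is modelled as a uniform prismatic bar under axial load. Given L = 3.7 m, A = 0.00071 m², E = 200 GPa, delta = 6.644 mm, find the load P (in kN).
Model: a uniform prismatic bar under axial load, so delta = (P·L) / (A·E).
Solve for P: P = (delta·A·E) / L.
Convert to SI units:
  E = 200 GPa = 2 × 10¹¹ Pa
  delta = 6.644 mm = 0.006644 m
Substitute:
  P = (0.006644 × 0.00071 × (2 × 10¹¹)) / 3.7
  P = 255000 N
Convert: P = 255000 N = 255 kN
Final answer: P = 255 kN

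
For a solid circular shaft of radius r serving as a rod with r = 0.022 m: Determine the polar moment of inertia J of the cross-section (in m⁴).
Model: a solid circular shaft of radius r, so J = (π·r^4) / 2.
Substitute:
  J = (π × 0.022^4) / 2
  J = 3.68 × 10⁻⁷ m⁴
Final answer: J = 3.68 × 10⁻⁷ m⁴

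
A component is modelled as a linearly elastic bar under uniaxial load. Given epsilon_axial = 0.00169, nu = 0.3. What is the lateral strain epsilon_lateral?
Model: a linearly elastic bar under uniaxial load, so epsilon_lateral = -nu·epsilon_axial.
Substitute:
  epsilon_lateral = -(0.3 × 0.00169)
  epsilon_lateral = -0.000507
Final answer: epsilon_lateral = -0.000507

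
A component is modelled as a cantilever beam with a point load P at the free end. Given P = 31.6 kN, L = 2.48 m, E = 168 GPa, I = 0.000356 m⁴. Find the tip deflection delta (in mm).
Model: a cantilever beam with a point load P at the free end, so delta = (P·L^3) / (3·E·I).
Convert to SI units:
  P = 31.6 kN = 31600 N
  E = 168 GPa = 1.68 × 10¹¹ Pa
Substitute:
  delta = (31600 × 2.48^3) / (3 × (1.68 × 10¹¹) × 0.000356)
  delta = 0.002686 m
Convert: delta = 0.002686 m = 2.686 mm
Final answer: delta = 2.686 mm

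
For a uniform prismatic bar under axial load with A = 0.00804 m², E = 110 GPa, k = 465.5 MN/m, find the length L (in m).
Model: a uniform prismatic bar under axial load, so k = (A·E) / L.
Solve for L: L = (A·E) / k.
Convert to SI units:
  E = 110 GPa = 1.1 × 10¹¹ Pa
  k = 465.5 MN/m = 4.655 × 10⁸ N/m
Substitute:
  L = (0.00804 × (1.1 × 10¹¹)) / (4.655 × 10⁸)
  L = 1.9 m
Final answer: L = 1.9 m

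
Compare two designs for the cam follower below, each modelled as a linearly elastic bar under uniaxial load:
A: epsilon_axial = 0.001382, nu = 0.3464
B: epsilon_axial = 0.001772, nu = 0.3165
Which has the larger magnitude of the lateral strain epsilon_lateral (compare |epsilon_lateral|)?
Model: a linearly elastic bar under uniaxial load, so epsilon_lateral = -nu·epsilon_axial (SI units).
  A: epsilon_lateral = -(0.3464 × 0.001382) = -0.0004787
  B: epsilon_lateral = -(0.3165 × 0.001772) = -0.0005608
|epsilon_lateral|: A = 0.0004787, B = 0.0005608, so B is larger in magnitude.
Final answer: B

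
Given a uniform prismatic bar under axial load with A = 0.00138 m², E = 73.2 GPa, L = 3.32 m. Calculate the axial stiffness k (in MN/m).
Model: a uniform prismatic bar under axial load, so k = (A·E) / L.
Convert to SI units:
  E = 73.2 GPa = 7.32 × 10¹⁰ Pa
Substitute:
  k = (0.00138 × (7.32 × 10¹⁰)) / 3.32
  k = 3.043 × 10⁷ N/m
Convert: k = 3.043 × 10⁷ N/m = 30.43 MN/m
Final answer: k = 30.43 MN/m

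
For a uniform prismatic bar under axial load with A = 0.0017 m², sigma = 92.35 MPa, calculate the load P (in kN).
Model: a uniform prismatic bar under axial load, so sigma = P / A.
Solve for P: P = sigma·A.
Convert to SI units:
  sigma = 92.35 MPa = 9.235 × 10⁷ Pa
Substitute:
  P = (9.235 × 10⁷) × 0.0017
  P = 157000 N
Convert: P = 157000 N = 157 kN
Final answer: P = 157 kN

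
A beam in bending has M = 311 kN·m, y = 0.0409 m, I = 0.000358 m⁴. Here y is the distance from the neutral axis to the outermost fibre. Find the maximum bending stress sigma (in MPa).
Model: a beam in bending, so sigma = (M·y) / I.
Convert to SI units:
  M = 311 kN·m = 311000 N·m
Substitute:
  sigma = (311000 × 0.0409) / 0.000358
  sigma = 3.553 × 10⁷ Pa
Convert: sigma = 3.553 × 10⁷ Pa = 35.53 MPa
Final answer: sigma = 35.53 MPa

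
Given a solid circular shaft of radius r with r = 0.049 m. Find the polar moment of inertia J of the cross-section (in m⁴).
Model: a solid circular shaft of radius r, so J = (π·r^4) / 2.
Substitute:
  J = (π × 0.049^4) / 2
  J = 9.055 × 10⁻⁶ m⁴
Final answer: J = 9.055 × 10⁻⁶ m⁴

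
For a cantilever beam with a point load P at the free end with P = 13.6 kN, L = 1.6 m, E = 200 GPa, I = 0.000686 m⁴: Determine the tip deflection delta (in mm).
Model: a cantilever beam with a point load P at the free end, so delta = (P·L^3) / (3·E·I).
Convert to SI units:
  P = 13.6 kN = 13600 N
  E = 200 GPa = 2 × 10¹¹ Pa
Substitute:
  delta = (13600 × 1.6^3) / (3 × (2 × 10¹¹) × 0.000686)
  delta = 0.0001353 m
Convert: delta = 0.0001353 m = 0.1353 mm
Final answer: delta = 0.1353 mm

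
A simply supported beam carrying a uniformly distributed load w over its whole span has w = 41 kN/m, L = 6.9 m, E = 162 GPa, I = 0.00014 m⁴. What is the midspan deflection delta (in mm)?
Model: a simply supported beam carrying a uniformly distributed load w over its whole span, so delta = (5·w·L^4) / (384·E·I).
Convert to SI units:
  w = 41 kN/m = 41000 N/m
  E = 162 GPa = 1.62 × 10¹¹ Pa
Substitute:
  delta = (5 × 41000 × 6.9^4) / (384 × (1.62 × 10¹¹) × 0.00014)
  delta = 0.05336 m
Convert: delta = 0.05336 m = 53.36 mm
Final answer: delta = 53.36 mm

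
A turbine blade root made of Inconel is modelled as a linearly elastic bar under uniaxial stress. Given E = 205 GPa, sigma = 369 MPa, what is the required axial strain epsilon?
Model: a linearly elastic bar under uniaxial stress, so sigma = E·epsilon.
Solve for epsilon: epsilon = sigma / E.
Convert to SI units:
  E = 205 GPa = 2.05 × 10¹¹ Pa
  sigma = 369 MPa = 3.69 × 10⁸ Pa
Substitute:
  epsilon = (3.69 × 10⁸) / (2.05 × 10¹¹)
  epsilon = 0.0018
Final answer: epsilon = 0.0018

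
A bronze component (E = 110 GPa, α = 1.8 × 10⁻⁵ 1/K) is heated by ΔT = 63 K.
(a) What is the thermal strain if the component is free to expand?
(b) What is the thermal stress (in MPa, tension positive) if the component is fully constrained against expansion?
(a) Free thermal strain ε_th = α·ΔT = (1.8 × 10⁻⁵) × 63 = 0.001134
(b) Fully constrained, the expansion is suppressed, so σ = -E·α·ΔT. Convert E = 110 GPa = 1.1 × 10¹¹ Pa.
  σ = -(1.1 × 10¹¹) × (1.8 × 10⁻⁵) × 63 = -1.247 × 10⁸ Pa = -124.7 MPa (compressive)
Final answer: (a) ε_th = 0.001134, (b) σ = -124.7 MPa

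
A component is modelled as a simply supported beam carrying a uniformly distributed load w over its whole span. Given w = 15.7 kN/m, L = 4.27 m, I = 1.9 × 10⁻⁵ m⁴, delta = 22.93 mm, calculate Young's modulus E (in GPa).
Model: a simply supported beam carrying a uniformly distributed load w over its whole span, so delta = (5·w·L^4) / (384·E·I).
Solve for E: E = (5·w·L^4) / (384·delta·I).
Convert to SI units:
  w = 15.7 kN/m = 15700 N/m
  delta = 22.93 mm = 0.02293 m
Substitute:
  E = (5 × 15700 × 4.27^4) / (384 × 0.02293 × (1.9 × 10⁻⁵))
  E = 1.56 × 10¹¹ Pa
Convert: E = 1.56 × 10¹¹ Pa = 156 GPa
Final answer: E = 156 GPa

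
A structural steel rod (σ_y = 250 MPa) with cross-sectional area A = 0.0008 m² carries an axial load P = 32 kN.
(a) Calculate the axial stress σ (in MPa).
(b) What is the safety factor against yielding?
(a) Axial stress σ = P/A. Convert P = 32 kN = 32000 N.
  σ = 32000 / 0.0008 = 4 × 10⁷ Pa = 40 MPa
(b) Safety factor SF = σ_y/σ = 250 / 40 = 6.25
Final answer: (a) σ = 40 MPa, (b) SF = 6.25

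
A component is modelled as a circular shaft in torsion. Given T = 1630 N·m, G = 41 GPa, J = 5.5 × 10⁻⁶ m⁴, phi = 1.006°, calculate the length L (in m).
Model: a circular shaft in torsion, so phi = (T·L) / (G·J).
Solve for L: L = (phi·G·J) / T.
Convert to SI units:
  G = 41 GPa = 4.1 × 10¹⁰ Pa
  phi = 1.006° = 0.01756 rad
Substitute:
  L = (0.01756 × (4.1 × 10¹⁰) × (5.5 × 10⁻⁶)) / 1630
  L = 2.429 m
Final answer: L = 2.429 m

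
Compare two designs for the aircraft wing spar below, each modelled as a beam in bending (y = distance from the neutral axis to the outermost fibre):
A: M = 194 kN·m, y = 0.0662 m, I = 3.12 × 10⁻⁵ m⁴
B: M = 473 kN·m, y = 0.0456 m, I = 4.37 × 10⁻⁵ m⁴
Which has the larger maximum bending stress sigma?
Model: a beam in bending (y = distance from the neutral axis to the outermost fibre), so sigma = (M·y) / I (SI units).
  A: sigma = (194000 × 0.0662) / (3.12 × 10⁻⁵) = 4.116 × 10⁸ Pa = 411.6 MPa
  B: sigma = (473000 × 0.0456) / (4.37 × 10⁻⁵) = 4.936 × 10⁸ Pa = 493.6 MPa
493.6 MPa > 411.6 MPa, so B is larger.
Final answer: B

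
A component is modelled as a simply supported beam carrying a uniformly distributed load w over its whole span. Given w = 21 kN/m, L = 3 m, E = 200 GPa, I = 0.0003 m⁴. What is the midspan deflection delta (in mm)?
Model: a simply supported beam carrying a uniformly distributed load w over its whole span, so delta = (5·w·L^4) / (384·E·I).
Convert to SI units:
  w = 21 kN/m = 21000 N/m
  E = 200 GPa = 2 × 10¹¹ Pa
Substitute:
  delta = (5 × 21000 × 3^4) / (384 × (2 × 10¹¹) × 0.0003)
  delta = 0.0003691 m
Convert: delta = 0.0003691 m = 0.3691 mm
Final answer: delta = 0.3691 mm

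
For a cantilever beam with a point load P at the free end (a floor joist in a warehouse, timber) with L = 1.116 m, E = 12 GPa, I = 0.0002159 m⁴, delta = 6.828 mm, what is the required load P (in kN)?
Model: a cantilever beam with a point load P at the free end, so delta = (P·L^3) / (3·E·I).
Solve for P: P = (3·delta·E·I) / L^3.
Convert to SI units:
  E = 12 GPa = 1.2 × 10¹⁰ Pa
  delta = 6.828 mm = 0.006828 m
Substitute:
  P = (3 × 0.006828 × (1.2 × 10¹⁰) × 0.0002159) / 1.116^3
  P = 38180 N
Convert: P = 38180 N = 38.18 kN
Final answer: P = 38.18 kN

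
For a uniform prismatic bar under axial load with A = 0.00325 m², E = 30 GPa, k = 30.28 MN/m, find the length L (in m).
Model: a uniform prismatic bar under axial load, so k = (A·E) / L.
Solve for L: L = (A·E) / k.
Convert to SI units:
  E = 30 GPa = 3 × 10¹⁰ Pa
  k = 30.28 MN/m = 3.028 × 10⁷ N/m
Substitute:
  L = (0.00325 × (3 × 10¹⁰)) / (3.028 × 10⁷)
  L = 3.22 m
Final answer: L = 3.22 m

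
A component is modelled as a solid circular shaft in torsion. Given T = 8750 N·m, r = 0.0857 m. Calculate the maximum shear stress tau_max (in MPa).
Model: a solid circular shaft in torsion, so tau_max = (2·T) / (π·r^3).
Substitute:
  tau_max = (2 × 8750) / (π × 0.0857^3)
  tau_max = 8.85 × 10⁶ Pa
Convert: tau_max = 8.85 × 10⁶ Pa = 8.85 MPa
Final answer: tau_max = 8.85 MPa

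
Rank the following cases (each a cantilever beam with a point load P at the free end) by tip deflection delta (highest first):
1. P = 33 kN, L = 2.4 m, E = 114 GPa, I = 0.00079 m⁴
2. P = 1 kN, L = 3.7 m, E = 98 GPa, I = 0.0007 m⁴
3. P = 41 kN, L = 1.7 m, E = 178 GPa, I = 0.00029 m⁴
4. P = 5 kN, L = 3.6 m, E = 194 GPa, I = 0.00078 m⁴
Model: a cantilever beam with a point load P at the free end, so delta = (P·L^3) / (3·E·I) (SI units).
  Case 1: delta = (33000 × 2.4^3) / (3 × (1.14 × 10¹¹) × 0.00079) = 0.001688 m = 1.688 mm
  Case 2: delta = (1000 × 3.7^3) / (3 × (9.8 × 10¹⁰) × 0.0007) = 0.0002461 m = 0.2461 mm
  Case 3: delta = (41000 × 1.7^3) / (3 × (1.78 × 10¹¹) × 0.00029) = 0.001301 m = 1.301 mm
  Case 4: delta = (5000 × 3.6^3) / (3 × (1.94 × 10¹¹) × 0.00078) = 0.0005139 m = 0.5139 mm
Ordering: 1.688 mm (case 1) > 1.301 mm (case 3) > 0.5139 mm (case 4) > 0.2461 mm (case 2)
Final answer: 1, 3, 4, 2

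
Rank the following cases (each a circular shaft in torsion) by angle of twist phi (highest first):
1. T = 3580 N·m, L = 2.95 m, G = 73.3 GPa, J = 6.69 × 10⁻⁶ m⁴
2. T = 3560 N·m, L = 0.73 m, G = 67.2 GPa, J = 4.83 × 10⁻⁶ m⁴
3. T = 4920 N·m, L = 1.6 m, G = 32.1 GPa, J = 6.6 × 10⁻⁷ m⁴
Model: a circular shaft in torsion, so phi = (T·L) / (G·J) (SI units).
  Case 1: phi = (3580 × 2.95) / ((7.33 × 10¹⁰) × (6.69 × 10⁻⁶)) = 0.02154 rad = 1.234°
  Case 2: phi = (3560 × 0.73) / ((6.72 × 10¹⁰) × (4.83 × 10⁻⁶)) = 0.008007 rad = 0.4588°
  Case 3: phi = (4920 × 1.6) / ((3.21 × 10¹⁰) × (6.6 × 10⁻⁷)) = 0.3716 rad = 21.29°
Ordering: 21.29° (case 3) > 1.234° (case 1) > 0.4588° (case 2)
Final answer: 3, 1, 2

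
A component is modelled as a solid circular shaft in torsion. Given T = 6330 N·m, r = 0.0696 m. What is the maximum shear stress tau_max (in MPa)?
Model: a solid circular shaft in torsion, so tau_max = (2·T) / (π·r^3).
Substitute:
  tau_max = (2 × 6330) / (π × 0.0696^3)
  tau_max = 1.195 × 10⁷ Pa
Convert: tau_max = 1.195 × 10⁷ Pa = 11.95 MPa
Final answer: tau_max = 11.95 MPa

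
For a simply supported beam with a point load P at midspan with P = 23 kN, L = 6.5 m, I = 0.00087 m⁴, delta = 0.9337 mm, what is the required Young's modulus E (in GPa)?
Model: a simply supported beam with a point load P at midspan, so delta = (P·L^3) / (48·E·I).
Solve for E: E = (P·L^3) / (48·delta·I).
Convert to SI units:
  P = 23 kN = 23000 N
  delta = 0.9337 mm = 0.0009337 m
Substitute:
  E = (23000 × 6.5^3) / (48 × 0.0009337 × 0.00087)
  E = 1.62 × 10¹¹ Pa
Convert: E = 1.62 × 10¹¹ Pa = 162 GPa
Final answer: E = 162 GPa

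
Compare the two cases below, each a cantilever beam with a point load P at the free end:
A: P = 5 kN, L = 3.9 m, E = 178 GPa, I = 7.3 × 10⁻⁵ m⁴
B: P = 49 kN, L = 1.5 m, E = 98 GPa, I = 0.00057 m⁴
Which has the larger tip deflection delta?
Model: a cantilever beam with a point load P at the free end, so delta = (P·L^3) / (3·E·I) (SI units).
  A: delta = (5000 × 3.9^3) / (3 × (1.78 × 10¹¹) × (7.3 × 10⁻⁵)) = 0.007609 m = 7.609 mm
  B: delta = (49000 × 1.5^3) / (3 × (9.8 × 10¹⁰) × 0.00057) = 0.0009868 m = 0.9868 mm
7.609 mm > 0.9868 mm, so A is larger.
Final answer: A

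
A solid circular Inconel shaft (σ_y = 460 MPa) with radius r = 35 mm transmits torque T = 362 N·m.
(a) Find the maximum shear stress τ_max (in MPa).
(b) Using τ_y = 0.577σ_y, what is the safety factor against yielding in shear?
(a) For a solid circular shaft, τ_max = T·r/J with J = π·r^4/2, i.e. τ_max = 2·T / (π·r^3). Convert r = 35 mm = 0.035 m.
  τ_max = (2 × 362) / (π × 0.035^3) = 5.375 × 10⁶ Pa = 5.375 MPa
(b) τ_y = 0.577 × 460 = 265.42 MPa
  SF = τ_y/τ_max = 265.42 / 5.375 = 49.38
Final answer: (a) τ_max = 5.375 MPa, (b) SF = 49.38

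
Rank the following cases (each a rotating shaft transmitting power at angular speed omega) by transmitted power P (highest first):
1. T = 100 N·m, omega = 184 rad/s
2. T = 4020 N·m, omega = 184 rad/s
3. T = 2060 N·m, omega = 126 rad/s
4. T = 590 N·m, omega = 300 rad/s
Model: a rotating shaft transmitting power at angular speed omega, so P = T·omega (SI units).
  Case 1: P = 100 × 184 = 18400 W = 18.4 kW
  Case 2: P = 4020 × 184 = 739700 W = 739.7 kW
  Case 3: P = 2060 × 126 = 259600 W = 259.6 kW
  Case 4: P = 590 × 300 = 177000 W = 177 kW
Ordering: 739.7 kW (case 2) > 259.6 kW (case 3) > 177 kW (case 4) > 18.4 kW (case 1)
Final answer: 2, 3, 4, 1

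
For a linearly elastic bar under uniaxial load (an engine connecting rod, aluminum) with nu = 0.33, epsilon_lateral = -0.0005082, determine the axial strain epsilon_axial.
Model: a linearly elastic bar under uniaxial load, so epsilon_lateral = -nu·epsilon_axial.
Solve for epsilon_axial: epsilon_axial = -epsilon_lateral / nu.
Substitute:
  epsilon_axial = -(-0.0005082) / 0.33
  epsilon_axial = 0.00154
Final answer: epsilon_axial = 0.00154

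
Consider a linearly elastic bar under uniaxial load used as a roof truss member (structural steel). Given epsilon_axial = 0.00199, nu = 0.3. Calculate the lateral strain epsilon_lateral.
Model: a linearly elastic bar under uniaxial load, so epsilon_lateral = -nu·epsilon_axial.
Substitute:
  epsilon_lateral = -(0.3 × 0.00199)
  epsilon_lateral = -0.000597
Final answer: epsilon_lateral = -0.000597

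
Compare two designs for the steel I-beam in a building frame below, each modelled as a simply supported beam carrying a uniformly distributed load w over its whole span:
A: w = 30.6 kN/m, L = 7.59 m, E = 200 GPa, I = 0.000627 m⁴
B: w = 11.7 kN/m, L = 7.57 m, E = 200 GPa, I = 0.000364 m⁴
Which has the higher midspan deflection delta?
Model: a simply supported beam carrying a uniformly distributed load w over its whole span, so delta = (5·w·L^4) / (384·E·I) (SI units).
  A: delta = (5 × 30600 × 7.59^4) / (384 × (2 × 10¹¹) × 0.000627) = 0.01054 m = 10.54 mm
  B: delta = (5 × 11700 × 7.57^4) / (384 × (2 × 10¹¹) × 0.000364) = 0.006872 m = 6.872 mm
10.54 mm > 6.872 mm, so A is larger.
Final answer: A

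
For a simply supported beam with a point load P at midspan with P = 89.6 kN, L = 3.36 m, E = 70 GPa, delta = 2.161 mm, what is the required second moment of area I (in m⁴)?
Model: a simply supported beam with a point load P at midspan, so delta = (P·L^3) / (48·E·I).
Solve for I: I = (P·L^3) / (48·delta·E).
Convert to SI units:
  P = 89.6 kN = 89600 N
  E = 70 GPa = 7 × 10¹⁰ Pa
  delta = 2.161 mm = 0.002161 m
Substitute:
  I = (89600 × 3.36^3) / (48 × 0.002161 × (7 × 10¹⁰))
  I = 0.0004681 m⁴
Final answer: I = 0.0004681 m⁴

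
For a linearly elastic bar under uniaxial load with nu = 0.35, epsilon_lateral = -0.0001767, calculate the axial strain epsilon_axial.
Model: a linearly elastic bar under uniaxial load, so epsilon_lateral = -nu·epsilon_axial.
Solve for epsilon_axial: epsilon_axial = -epsilon_lateral / nu.
Substitute:
  epsilon_axial = -(-0.0001767) / 0.35
  epsilon_axial = 0.0005049
Final answer: epsilon_axial = 0.0005049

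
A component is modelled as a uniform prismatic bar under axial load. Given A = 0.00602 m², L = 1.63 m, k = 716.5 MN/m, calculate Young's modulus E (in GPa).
Model: a uniform prismatic bar under axial load, so k = (A·E) / L.
Solve for E: E = (k·L) / A.
Convert to SI units:
  k = 716.5 MN/m = 7.165 × 10⁸ N/m
Substitute:
  E = ((7.165 × 10⁸) × 1.63) / 0.00602
  E = 1.94 × 10¹¹ Pa
Convert: E = 1.94 × 10¹¹ Pa = 194 GPa
Final answer: E = 194 GPa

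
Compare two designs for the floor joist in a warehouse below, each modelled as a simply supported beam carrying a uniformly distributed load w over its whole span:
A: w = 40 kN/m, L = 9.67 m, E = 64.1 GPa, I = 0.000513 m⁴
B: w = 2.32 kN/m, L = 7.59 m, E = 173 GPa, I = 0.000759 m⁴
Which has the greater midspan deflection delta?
Model: a simply supported beam carrying a uniformly distributed load w over its whole span, so delta = (5·w·L^4) / (384·E·I) (SI units).
  A: delta = (5 × 40000 × 9.67^4) / (384 × (6.41 × 10¹⁰) × 0.000513) = 0.1385 m = 138.5 mm
  B: delta = (5 × 2320 × 7.59^4) / (384 × (1.73 × 10¹¹) × 0.000759) = 0.0007635 m = 0.7635 mm
138.5 mm > 0.7635 mm, so A is larger.
Final answer: A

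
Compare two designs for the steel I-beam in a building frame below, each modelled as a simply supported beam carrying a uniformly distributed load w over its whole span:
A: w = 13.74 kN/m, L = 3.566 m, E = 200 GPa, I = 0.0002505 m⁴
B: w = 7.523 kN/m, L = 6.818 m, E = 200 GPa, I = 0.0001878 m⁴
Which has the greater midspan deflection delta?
Model: a simply supported beam carrying a uniformly distributed load w over its whole span, so delta = (5·w·L^4) / (384·E·I) (SI units).
  A: delta = (5 × 13740 × 3.566^4) / (384 × (2 × 10¹¹) × 0.0002505) = 0.0005774 m = 0.5774 mm
  B: delta = (5 × 7523 × 6.818^4) / (384 × (2 × 10¹¹) × 0.0001878) = 0.005635 m = 5.635 mm
5.635 mm > 0.5774 mm, so B is larger.
Final answer: B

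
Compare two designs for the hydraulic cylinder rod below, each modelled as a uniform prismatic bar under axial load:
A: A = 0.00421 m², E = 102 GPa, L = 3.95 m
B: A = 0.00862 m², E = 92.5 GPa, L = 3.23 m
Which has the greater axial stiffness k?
Model: a uniform prismatic bar under axial load, so k = (A·E) / L (SI units).
  A: k = (0.00421 × (1.02 × 10¹¹)) / 3.95 = 1.087 × 10⁸ N/m = 108.7 MN/m
  B: k = (0.00862 × (9.25 × 10¹⁰)) / 3.23 = 2.469 × 10⁸ N/m = 246.9 MN/m
246.9 MN/m > 108.7 MN/m, so B is larger.
Final answer: B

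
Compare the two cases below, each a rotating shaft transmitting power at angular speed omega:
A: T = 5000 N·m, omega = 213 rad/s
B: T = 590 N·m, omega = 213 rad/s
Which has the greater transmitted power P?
Model: a rotating shaft transmitting power at angular speed omega, so P = T·omega (SI units).
  A: P = 5000 × 213 = 1.065 × 10⁶ W = 1065 kW
  B: P = 590 × 213 = 125700 W = 125.7 kW
1065 kW > 125.7 kW, so A is larger.
Final answer: A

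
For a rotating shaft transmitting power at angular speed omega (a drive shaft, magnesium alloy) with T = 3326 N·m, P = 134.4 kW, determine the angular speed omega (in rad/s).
Model: a rotating shaft transmitting power at angular speed omega, so P = T·omega.
Solve for omega: omega = P / T.
Convert to SI units:
  P = 134.4 kW = 134400 W
Substitute:
  omega = 134400 / 3326
  omega = 40.41 rad/s
Final answer: omega = 40.41 rad/s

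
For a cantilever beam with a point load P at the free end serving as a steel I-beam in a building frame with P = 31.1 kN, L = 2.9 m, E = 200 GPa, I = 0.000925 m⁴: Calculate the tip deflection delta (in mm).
Model: a cantilever beam with a point load P at the free end, so delta = (P·L^3) / (3·E·I).
Convert to SI units:
  P = 31.1 kN = 31100 N
  E = 200 GPa = 2 × 10¹¹ Pa
Substitute:
  delta = (31100 × 2.9^3) / (3 × (2 × 10¹¹) × 0.000925)
  delta = 0.001367 m
Convert: delta = 0.001367 m = 1.367 mm
Final answer: delta = 1.367 mm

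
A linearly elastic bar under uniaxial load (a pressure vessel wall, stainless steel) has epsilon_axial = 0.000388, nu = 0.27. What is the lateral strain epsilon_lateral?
Model: a linearly elastic bar under uniaxial load, so epsilon_lateral = -nu·epsilon_axial.
Substitute:
  epsilon_lateral = -(0.27 × 0.000388)
  epsilon_lateral = -0.0001048
Final answer: epsilon_lateral = -0.0001048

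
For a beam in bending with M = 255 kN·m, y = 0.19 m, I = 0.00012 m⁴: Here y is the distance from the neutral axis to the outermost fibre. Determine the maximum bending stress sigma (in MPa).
Model: a beam in bending, so sigma = (M·y) / I.
Convert to SI units:
  M = 255 kN·m = 255000 N·m
Substitute:
  sigma = (255000 × 0.19) / 0.00012
  sigma = 4.038 × 10⁸ Pa
Convert: sigma = 4.038 × 10⁸ Pa = 403.8 MPa
Final answer: sigma = 403.8 MPa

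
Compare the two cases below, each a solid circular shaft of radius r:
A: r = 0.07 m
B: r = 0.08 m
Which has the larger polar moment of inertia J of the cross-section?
Model: a solid circular shaft of radius r, so J = (π·r^4) / 2 (SI units).
  A: J = (π × 0.07^4) / 2 = 3.771 × 10⁻⁵ m⁴
  B: J = (π × 0.08^4) / 2 = 6.434 × 10⁻⁵ m⁴
6.434 × 10⁻⁵ m⁴ > 3.771 × 10⁻⁵ m⁴, so B is larger.
Final answer: B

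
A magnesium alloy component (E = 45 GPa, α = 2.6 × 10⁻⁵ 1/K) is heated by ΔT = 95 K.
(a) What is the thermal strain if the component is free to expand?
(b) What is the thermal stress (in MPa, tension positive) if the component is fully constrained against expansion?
(a) Free thermal strain ε_th = α·ΔT = (2.6 × 10⁻⁵) × 95 = 0.00247
(b) Fully constrained, the expansion is suppressed, so σ = -E·α·ΔT. Convert E = 45 GPa = 4.5 × 10¹⁰ Pa.
  σ = -(4.5 × 10¹⁰) × (2.6 × 10⁻⁵) × 95 = -1.112 × 10⁸ Pa = -111.2 MPa (compressive)
Final answer: (a) ε_th = 0.00247, (b) σ = -111.2 MPa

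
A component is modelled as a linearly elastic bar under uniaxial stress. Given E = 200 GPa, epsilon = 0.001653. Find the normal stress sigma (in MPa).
Model: a linearly elastic bar under uniaxial stress, so sigma = E·epsilon.
Convert to SI units:
  E = 200 GPa = 2 × 10¹¹ Pa
Substitute:
  sigma = (2 × 10¹¹) × 0.001653
  sigma = 3.306 × 10⁸ Pa
Convert: sigma = 3.306 × 10⁸ Pa = 330.6 MPa
Final answer: sigma = 330.6 MPa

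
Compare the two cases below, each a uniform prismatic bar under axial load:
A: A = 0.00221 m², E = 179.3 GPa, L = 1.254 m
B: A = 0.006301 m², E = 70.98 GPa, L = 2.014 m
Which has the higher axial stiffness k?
Model: a uniform prismatic bar under axial load, so k = (A·E) / L (SI units).
  A: k = (0.00221 × (1.793 × 10¹¹)) / 1.254 = 3.16 × 10⁸ N/m = 316 MN/m
  B: k = (0.006301 × (7.098 × 10¹⁰)) / 2.014 = 2.221 × 10⁸ N/m = 222.1 MN/m
316 MN/m > 222.1 MN/m, so A is larger.
Final answer: A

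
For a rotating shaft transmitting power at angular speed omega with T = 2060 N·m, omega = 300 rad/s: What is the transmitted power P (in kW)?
Model: a rotating shaft transmitting power at angular speed omega, so P = T·omega.
Substitute:
  P = 2060 × 300
  P = 618000 W
Convert: P = 618000 W = 618 kW
Final answer: P = 618 kW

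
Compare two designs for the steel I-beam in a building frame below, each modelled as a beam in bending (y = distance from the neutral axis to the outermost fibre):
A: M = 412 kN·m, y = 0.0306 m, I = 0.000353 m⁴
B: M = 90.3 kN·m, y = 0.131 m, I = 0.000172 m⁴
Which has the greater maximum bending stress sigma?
Model: a beam in bending (y = distance from the neutral axis to the outermost fibre), so sigma = (M·y) / I (SI units).
  A: sigma = (412000 × 0.0306) / 0.000353 = 3.571 × 10⁷ Pa = 35.71 MPa
  B: sigma = (90300 × 0.131) / 0.000172 = 6.878 × 10⁷ Pa = 68.78 MPa
68.78 MPa > 35.71 MPa, so B is larger.
Final answer: B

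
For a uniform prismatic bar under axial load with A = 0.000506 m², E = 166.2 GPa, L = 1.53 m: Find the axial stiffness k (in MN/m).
Model: a uniform prismatic bar under axial load, so k = (A·E) / L.
Convert to SI units:
  E = 166.2 GPa = 1.662 × 10¹¹ Pa
Substitute:
  k = (0.000506 × (1.662 × 10¹¹)) / 1.53
  k = 5.497 × 10⁷ N/m
Convert: k = 5.497 × 10⁷ N/m = 54.97 MN/m
Final answer: k = 54.97 MN/m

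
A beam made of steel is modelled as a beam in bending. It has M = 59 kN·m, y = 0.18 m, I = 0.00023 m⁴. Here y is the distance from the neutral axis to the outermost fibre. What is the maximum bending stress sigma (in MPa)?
Model: a beam in bending, so sigma = (M·y) / I.
Convert to SI units:
  M = 59 kN·m = 59000 N·m
Substitute:
  sigma = (59000 × 0.18) / 0.00023
  sigma = 4.617 × 10⁷ Pa
Convert: sigma = 4.617 × 10⁷ Pa = 46.17 MPa
Final answer: sigma = 46.17 MPa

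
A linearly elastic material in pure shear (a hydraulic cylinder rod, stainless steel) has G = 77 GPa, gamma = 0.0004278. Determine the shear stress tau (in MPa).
Model: a linearly elastic material in pure shear, so tau = G·gamma.
Convert to SI units:
  G = 77 GPa = 7.7 × 10¹⁰ Pa
Substitute:
  tau = (7.7 × 10¹⁰) × 0.0004278
  tau = 3.294 × 10⁷ Pa
Convert: tau = 3.294 × 10⁷ Pa = 32.94 MPa
Final answer: tau = 32.94 MPa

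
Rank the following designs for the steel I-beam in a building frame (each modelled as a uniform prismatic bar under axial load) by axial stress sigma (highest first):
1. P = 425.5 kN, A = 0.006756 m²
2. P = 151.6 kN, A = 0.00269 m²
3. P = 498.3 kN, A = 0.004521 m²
Model: a uniform prismatic bar under axial load, so sigma = P / A (SI units).
  Case 1: sigma = 425500 / 0.006756 = 6.298 × 10⁷ Pa = 62.98 MPa
  Case 2: sigma = 151600 / 0.00269 = 5.636 × 10⁷ Pa = 56.36 MPa
  Case 3: sigma = 498300 / 0.004521 = 1.102 × 10⁸ Pa = 110.2 MPa
Ordering: 110.2 MPa (case 3) > 62.98 MPa (case 1) > 56.36 MPa (case 2)
Final answer: 3, 1, 2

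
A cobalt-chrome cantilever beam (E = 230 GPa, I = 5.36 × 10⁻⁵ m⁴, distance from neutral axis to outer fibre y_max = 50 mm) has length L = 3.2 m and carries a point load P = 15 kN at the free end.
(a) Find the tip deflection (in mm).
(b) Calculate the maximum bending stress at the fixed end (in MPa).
(a) Tip deflection of a cantilever with an end point load: δ = P·L^3 / (3·E·I). Convert P = 15 kN = 15000 N, E = 230 GPa = 2.3 × 10¹¹ Pa.
  δ = (15000 × 3.2^3) / (3 × (2.3 × 10¹¹) × (5.36 × 10⁻⁵)) = 0.01329 m = 13.29 mm
(b) Maximum bending moment at the fixed end: M = P·L = 15000 × 3.2 = 48000 N·m. Convert y_max = 50 mm = 0.05 m.
  σ = M·y_max / I = (48000 × 0.05) / (5.36 × 10⁻⁵) = 4.478 × 10⁷ Pa = 44.78 MPa
Final answer: (a) δ = 13.29 mm, (b) σ = 44.78 MPa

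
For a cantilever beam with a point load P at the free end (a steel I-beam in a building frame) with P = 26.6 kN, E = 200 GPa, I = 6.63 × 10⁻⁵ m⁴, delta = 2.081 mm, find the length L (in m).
Model: a cantilever beam with a point load P at the free end, so delta = (P·L^3) / (3·E·I).
Solve for L: L = ((3·delta·E·I) / P)^(1/3).
Convert to SI units:
  P = 26.6 kN = 26600 N
  E = 200 GPa = 2 × 10¹¹ Pa
  delta = 2.081 mm = 0.002081 m
Substitute:
  L = ((3 × 0.002081 × (2 × 10¹¹) × (6.63 × 10⁻⁵)) / 26600)^(1/3)
  L = 1.46 m
Final answer: L = 1.46 m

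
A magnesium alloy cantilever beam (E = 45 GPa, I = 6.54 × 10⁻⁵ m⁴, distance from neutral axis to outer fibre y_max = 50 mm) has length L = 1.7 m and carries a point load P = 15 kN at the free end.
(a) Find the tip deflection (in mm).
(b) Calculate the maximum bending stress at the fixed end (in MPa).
(a) Tip deflection of a cantilever with an end point load: δ = P·L^3 / (3·E·I). Convert P = 15 kN = 15000 N, E = 45 GPa = 4.5 × 10¹⁰ Pa.
  δ = (15000 × 1.7^3) / (3 × (4.5 × 10¹⁰) × (6.54 × 10⁻⁵)) = 0.008347 m = 8.347 mm
(b) Maximum bending moment at the fixed end: M = P·L = 15000 × 1.7 = 25500 N·m. Convert y_max = 50 mm = 0.05 m.
  σ = M·y_max / I = (25500 × 0.05) / (6.54 × 10⁻⁵) = 1.95 × 10⁷ Pa = 19.5 MPa
Final answer: (a) δ = 8.347 mm, (b) σ = 19.5 MPa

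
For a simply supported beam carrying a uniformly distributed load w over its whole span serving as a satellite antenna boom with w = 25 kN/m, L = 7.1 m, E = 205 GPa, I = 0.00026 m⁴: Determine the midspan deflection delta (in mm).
Model: a simply supported beam carrying a uniformly distributed load w over its whole span, so delta = (5·w·L^4) / (384·E·I).
Convert to SI units:
  w = 25 kN/m = 25000 N/m
  E = 205 GPa = 2.05 × 10¹¹ Pa
Substitute:
  delta = (5 × 25000 × 7.1^4) / (384 × (2.05 × 10¹¹) × 0.00026)
  delta = 0.01552 m
Convert: delta = 0.01552 m = 15.52 mm
Final answer: delta = 15.52 mm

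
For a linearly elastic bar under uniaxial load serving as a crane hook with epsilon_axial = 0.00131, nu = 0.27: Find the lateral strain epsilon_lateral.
Model: a linearly elastic bar under uniaxial load, so epsilon_lateral = -nu·epsilon_axial.
Substitute:
  epsilon_lateral = -(0.27 × 0.00131)
  epsilon_lateral = -0.0003537
Final answer: epsilon_lateral = -0.0003537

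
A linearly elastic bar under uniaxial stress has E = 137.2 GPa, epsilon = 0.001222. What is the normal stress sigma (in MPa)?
Model: a linearly elastic bar under uniaxial stress, so sigma = E·epsilon.
Convert to SI units:
  E = 137.2 GPa = 1.372 × 10¹¹ Pa
Substitute:
  sigma = (1.372 × 10¹¹) × 0.001222
  sigma = 1.677 × 10⁸ Pa
Convert: sigma = 1.677 × 10⁸ Pa = 167.7 MPa
Final answer: sigma = 167.7 MPa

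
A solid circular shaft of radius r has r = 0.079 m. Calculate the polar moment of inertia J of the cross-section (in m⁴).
Model: a solid circular shaft of radius r, so J = (π·r^4) / 2.
Substitute:
  J = (π × 0.079^4) / 2
  J = 6.118 × 10⁻⁵ m⁴
Final answer: J = 6.118 × 10⁻⁵ m⁴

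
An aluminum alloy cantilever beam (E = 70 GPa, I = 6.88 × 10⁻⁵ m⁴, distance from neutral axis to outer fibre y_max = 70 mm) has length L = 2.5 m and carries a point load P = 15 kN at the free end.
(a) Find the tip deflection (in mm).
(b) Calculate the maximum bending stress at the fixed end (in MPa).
(a) Tip deflection of a cantilever with an end point load: δ = P·L^3 / (3·E·I). Convert P = 15 kN = 15000 N, E = 70 GPa = 7 × 10¹⁰ Pa.
  δ = (15000 × 2.5^3) / (3 × (7 × 10¹⁰) × (6.88 × 10⁻⁵)) = 0.01622 m = 16.22 mm
(b) Maximum bending moment at the fixed end: M = P·L = 15000 × 2.5 = 37500 N·m. Convert y_max = 70 mm = 0.07 m.
  σ = M·y_max / I = (37500 × 0.07) / (6.88 × 10⁻⁵) = 3.815 × 10⁷ Pa = 38.15 MPa
Final answer: (a) δ = 16.22 mm, (b) σ = 38.15 MPa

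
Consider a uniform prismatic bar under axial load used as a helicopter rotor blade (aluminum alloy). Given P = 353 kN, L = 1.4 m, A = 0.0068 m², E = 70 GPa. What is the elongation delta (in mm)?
Model: a uniform prismatic bar under axial load, so delta = (P·L) / (A·E).
Convert to SI units:
  P = 353 kN = 353000 N
  E = 70 GPa = 7 × 10¹⁰ Pa
Substitute:
  delta = (353000 × 1.4) / (0.0068 × (7 × 10¹⁰))
  delta = 0.001038 m
Convert: delta = 0.001038 m = 1.038 mm
Final answer: delta = 1.038 mm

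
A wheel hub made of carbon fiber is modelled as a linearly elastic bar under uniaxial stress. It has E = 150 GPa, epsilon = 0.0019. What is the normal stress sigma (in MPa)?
Model: a linearly elastic bar under uniaxial stress, so sigma = E·epsilon.
Convert to SI units:
  E = 150 GPa = 1.5 × 10¹¹ Pa
Substitute:
  sigma = (1.5 × 10¹¹) × 0.0019
  sigma = 2.85 × 10⁸ Pa
Convert: sigma = 2.85 × 10⁸ Pa = 285 MPa
Final answer: sigma = 285 MPa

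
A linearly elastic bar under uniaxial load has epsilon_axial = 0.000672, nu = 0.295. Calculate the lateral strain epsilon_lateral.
Model: a linearly elastic bar under uniaxial load, so epsilon_lateral = -nu·epsilon_axial.
Substitute:
  epsilon_lateral = -(0.295 × 0.000672)
  epsilon_lateral = -0.0001982
Final answer: epsilon_lateral = -0.0001982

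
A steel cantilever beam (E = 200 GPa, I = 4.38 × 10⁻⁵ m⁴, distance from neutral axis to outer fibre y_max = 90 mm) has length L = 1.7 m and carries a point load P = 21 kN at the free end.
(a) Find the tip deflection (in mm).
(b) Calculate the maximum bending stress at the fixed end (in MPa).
(a) Tip deflection of a cantilever with an end point load: δ = P·L^3 / (3·E·I). Convert P = 21 kN = 21000 N, E = 200 GPa = 2 × 10¹¹ Pa.
  δ = (21000 × 1.7^3) / (3 × (2 × 10¹¹) × (4.38 × 10⁻⁵)) = 0.003926 m = 3.926 mm
(b) Maximum bending moment at the fixed end: M = P·L = 21000 × 1.7 = 35700 N·m. Convert y_max = 90 mm = 0.09 m.
  σ = M·y_max / I = (35700 × 0.09) / (4.38 × 10⁻⁵) = 7.336 × 10⁷ Pa = 73.36 MPa
Final answer: (a) δ = 3.926 mm, (b) σ = 73.36 MPa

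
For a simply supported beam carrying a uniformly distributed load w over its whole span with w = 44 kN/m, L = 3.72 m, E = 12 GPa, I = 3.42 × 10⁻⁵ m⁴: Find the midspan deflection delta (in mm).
Model: a simply supported beam carrying a uniformly distributed load w over its whole span, so delta = (5·w·L^4) / (384·E·I).
Convert to SI units:
  w = 44 kN/m = 44000 N/m
  E = 12 GPa = 1.2 × 10¹⁰ Pa
Substitute:
  delta = (5 × 44000 × 3.72^4) / (384 × (1.2 × 10¹⁰) × (3.42 × 10⁻⁵))
  delta = 0.2673 m
Convert: delta = 0.2673 m = 267.3 mm
Final answer: delta = 267.3 mm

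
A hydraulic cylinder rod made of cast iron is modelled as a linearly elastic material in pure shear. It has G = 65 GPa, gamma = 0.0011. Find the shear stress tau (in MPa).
Model: a linearly elastic material in pure shear, so tau = G·gamma.
Convert to SI units:
  G = 65 GPa = 6.5 × 10¹⁰ Pa
Substitute:
  tau = (6.5 × 10¹⁰) × 0.0011
  tau = 7.15 × 10⁷ Pa
Convert: tau = 7.15 × 10⁷ Pa = 71.5 MPa
Final answer: tau = 71.5 MPa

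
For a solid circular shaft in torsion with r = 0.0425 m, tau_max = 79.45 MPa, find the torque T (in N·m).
Model: a solid circular shaft in torsion, so tau_max = (2·T) / (π·r^3).
Solve for T: T = (π·tau_max·r^3) / 2.
Convert to SI units:
  tau_max = 79.45 MPa = 7.945 × 10⁷ Pa
Substitute:
  T = (π × (7.945 × 10⁷) × 0.0425^3) / 2
  T = 9580 N·m
Final answer: T = 9580 N·m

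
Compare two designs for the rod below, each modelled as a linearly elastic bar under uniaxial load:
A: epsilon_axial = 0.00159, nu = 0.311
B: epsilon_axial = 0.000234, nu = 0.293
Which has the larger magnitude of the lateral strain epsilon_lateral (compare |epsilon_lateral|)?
Model: a linearly elastic bar under uniaxial load, so epsilon_lateral = -nu·epsilon_axial (SI units).
  A: epsilon_lateral = -(0.311 × 0.00159) = -0.0004945
  B: epsilon_lateral = -(0.293 × 0.000234) = -6.856 × 10⁻⁵
|epsilon_lateral|: A = 0.0004945, B = 6.856 × 10⁻⁵, so A is larger in magnitude.
Final answer: A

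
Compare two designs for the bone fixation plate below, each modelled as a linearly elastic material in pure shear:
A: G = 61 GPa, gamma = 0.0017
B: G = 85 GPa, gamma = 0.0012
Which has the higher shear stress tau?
Model: a linearly elastic material in pure shear, so tau = G·gamma (SI units).
  A: tau = (6.1 × 10¹⁰) × 0.0017 = 1.037 × 10⁸ Pa = 103.7 MPa
  B: tau = (8.5 × 10¹⁰) × 0.0012 = 1.02 × 10⁸ Pa = 102 MPa
103.7 MPa > 102 MPa, so A is larger.
Final answer: A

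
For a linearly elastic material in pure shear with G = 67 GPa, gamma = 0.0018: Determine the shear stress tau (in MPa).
Model: a linearly elastic material in pure shear, so tau = G·gamma.
Convert to SI units:
  G = 67 GPa = 6.7 × 10¹⁰ Pa
Substitute:
  tau = (6.7 × 10¹⁰) × 0.0018
  tau = 1.206 × 10⁸ Pa
Convert: tau = 1.206 × 10⁸ Pa = 120.6 MPa
Final answer: tau = 120.6 MPa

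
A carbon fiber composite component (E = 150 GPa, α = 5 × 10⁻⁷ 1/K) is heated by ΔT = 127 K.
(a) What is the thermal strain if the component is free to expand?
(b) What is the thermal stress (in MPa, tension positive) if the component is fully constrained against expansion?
(a) Free thermal strain ε_th = α·ΔT = (5 × 10⁻⁷) × 127 = 6.35 × 10⁻⁵
(b) Fully constrained, the expansion is suppressed, so σ = -E·α·ΔT. Convert E = 150 GPa = 1.5 × 10¹¹ Pa.
  σ = -(1.5 × 10¹¹) × (5 × 10⁻⁷) × 127 = -9.525 × 10⁶ Pa = -9.525 MPa (compressive)
Final answer: (a) ε_th = 6.35 × 10⁻⁵, (b) σ = -9.525 MPa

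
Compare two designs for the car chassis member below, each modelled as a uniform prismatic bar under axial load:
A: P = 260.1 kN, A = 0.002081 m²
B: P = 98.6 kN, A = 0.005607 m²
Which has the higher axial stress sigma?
Model: a uniform prismatic bar under axial load, so sigma = P / A (SI units).
  A: sigma = 260100 / 0.002081 = 1.25 × 10⁸ Pa = 125 MPa
  B: sigma = 98600 / 0.005607 = 1.759 × 10⁷ Pa = 17.59 MPa
125 MPa > 17.59 MPa, so A is larger.
Final answer: A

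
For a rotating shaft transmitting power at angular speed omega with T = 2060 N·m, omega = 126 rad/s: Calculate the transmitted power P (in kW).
Model: a rotating shaft transmitting power at angular speed omega, so P = T·omega.
Substitute:
  P = 2060 × 126
  P = 259600 W
Convert: P = 259600 W = 259.6 kW
Final answer: P = 259.6 kW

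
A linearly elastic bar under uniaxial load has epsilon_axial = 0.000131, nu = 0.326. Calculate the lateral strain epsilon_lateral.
Model: a linearly elastic bar under uniaxial load, so epsilon_lateral = -nu·epsilon_axial.
Substitute:
  epsilon_lateral = -(0.326 × 0.000131)
  epsilon_lateral = -4.271 × 10⁻⁵
Final answer: epsilon_lateral = -4.271 × 10⁻⁵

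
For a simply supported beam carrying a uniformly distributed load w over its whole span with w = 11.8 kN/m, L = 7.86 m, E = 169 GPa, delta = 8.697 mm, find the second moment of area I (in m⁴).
Model: a simply supported beam carrying a uniformly distributed load w over its whole span, so delta = (5·w·L^4) / (384·E·I).
Solve for I: I = (5·w·L^4) / (384·delta·E).
Convert to SI units:
  w = 11.8 kN/m = 11800 N/m
  E = 169 GPa = 1.69 × 10¹¹ Pa
  delta = 8.697 mm = 0.008697 m
Substitute:
  I = (5 × 11800 × 7.86^4) / (384 × 0.008697 × (1.69 × 10¹¹))
  I = 0.000399 m⁴
Final answer: I = 0.000399 m⁴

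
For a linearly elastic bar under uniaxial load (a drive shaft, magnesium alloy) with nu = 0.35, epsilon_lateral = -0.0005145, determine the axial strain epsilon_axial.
Model: a linearly elastic bar under uniaxial load, so epsilon_lateral = -nu·epsilon_axial.
Solve for epsilon_axial: epsilon_axial = -epsilon_lateral / nu.
Substitute:
  epsilon_axial = -(-0.0005145) / 0.35
  epsilon_axial = 0.00147
Final answer: epsilon_axial = 0.00147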